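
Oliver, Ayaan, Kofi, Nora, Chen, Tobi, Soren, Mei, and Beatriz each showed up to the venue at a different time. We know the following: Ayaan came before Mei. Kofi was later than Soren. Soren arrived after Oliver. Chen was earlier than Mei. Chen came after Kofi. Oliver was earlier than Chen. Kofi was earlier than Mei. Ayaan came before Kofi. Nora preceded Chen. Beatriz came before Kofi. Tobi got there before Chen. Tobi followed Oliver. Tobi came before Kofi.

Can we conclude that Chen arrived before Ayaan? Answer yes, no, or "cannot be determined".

no

Tracing the constraints gives Ayaan → Kofi → Chen, so Ayaan must come before Chen.
That means Chen cannot be before Ayaan.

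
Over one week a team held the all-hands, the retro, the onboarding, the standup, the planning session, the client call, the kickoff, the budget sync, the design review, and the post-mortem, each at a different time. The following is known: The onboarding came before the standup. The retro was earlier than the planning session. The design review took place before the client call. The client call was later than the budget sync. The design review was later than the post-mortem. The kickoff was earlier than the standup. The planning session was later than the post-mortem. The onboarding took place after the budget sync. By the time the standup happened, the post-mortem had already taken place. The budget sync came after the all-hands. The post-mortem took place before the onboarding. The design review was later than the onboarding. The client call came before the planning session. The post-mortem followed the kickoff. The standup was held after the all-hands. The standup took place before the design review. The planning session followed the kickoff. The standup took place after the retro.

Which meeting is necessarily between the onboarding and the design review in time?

the standup

Tracing the constraints gives the onboarding → the standup → the design review, so the standup sits after the onboarding and before the design review.
No other meeting is forced both after the onboarding and before the design review.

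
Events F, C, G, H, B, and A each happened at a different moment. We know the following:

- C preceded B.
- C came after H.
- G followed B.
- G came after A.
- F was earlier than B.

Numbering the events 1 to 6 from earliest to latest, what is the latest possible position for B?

B must come before G — 1 event forced after it.
Everything else can be placed before B in some valid order, so B can sit as late as position 6 − 1 = 5.

5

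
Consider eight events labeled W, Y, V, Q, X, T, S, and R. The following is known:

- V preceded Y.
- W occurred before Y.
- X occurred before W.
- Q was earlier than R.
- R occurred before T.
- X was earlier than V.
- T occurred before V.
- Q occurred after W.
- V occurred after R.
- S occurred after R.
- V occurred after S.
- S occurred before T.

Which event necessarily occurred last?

Every other event has a chain of constraints placing it before Y, so Y is last.

Y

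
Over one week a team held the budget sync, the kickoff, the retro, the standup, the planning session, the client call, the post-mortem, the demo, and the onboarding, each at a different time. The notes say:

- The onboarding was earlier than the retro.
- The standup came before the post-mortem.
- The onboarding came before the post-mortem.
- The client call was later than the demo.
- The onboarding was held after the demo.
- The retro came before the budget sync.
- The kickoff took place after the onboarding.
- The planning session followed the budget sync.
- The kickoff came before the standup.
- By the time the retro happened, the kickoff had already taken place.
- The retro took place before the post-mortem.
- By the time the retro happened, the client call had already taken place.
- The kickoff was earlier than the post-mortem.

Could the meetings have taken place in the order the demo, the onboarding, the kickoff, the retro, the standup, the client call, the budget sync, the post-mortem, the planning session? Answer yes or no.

no

The constraints require the client call before the retro, but in the proposed sequence the retro appears ahead of the client call. That one violation is enough.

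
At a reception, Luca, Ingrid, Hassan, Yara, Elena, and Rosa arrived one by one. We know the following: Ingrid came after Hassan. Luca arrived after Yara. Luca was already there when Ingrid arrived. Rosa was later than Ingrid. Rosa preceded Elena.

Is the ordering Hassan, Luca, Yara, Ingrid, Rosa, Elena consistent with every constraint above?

The constraints require Yara before Luca, but in the proposed sequence Luca appears ahead of Yara. That one violation is enough.

no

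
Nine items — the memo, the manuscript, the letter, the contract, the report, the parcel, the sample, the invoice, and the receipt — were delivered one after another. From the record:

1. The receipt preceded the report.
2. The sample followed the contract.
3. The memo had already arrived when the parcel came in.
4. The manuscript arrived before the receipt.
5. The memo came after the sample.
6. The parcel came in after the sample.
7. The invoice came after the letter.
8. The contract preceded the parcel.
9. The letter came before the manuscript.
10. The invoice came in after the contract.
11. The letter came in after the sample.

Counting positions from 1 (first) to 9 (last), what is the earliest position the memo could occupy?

3

The contract and the sample must both come before the memo — 2 forced predecessors.
Nothing else is forced ahead of the memo, so its earliest slot is position 2 + 1 = 3.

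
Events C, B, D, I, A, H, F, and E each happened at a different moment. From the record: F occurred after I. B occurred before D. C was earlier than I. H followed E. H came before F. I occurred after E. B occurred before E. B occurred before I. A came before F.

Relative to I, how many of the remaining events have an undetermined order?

3

Forced before I: B, C, and E; forced after I: F.
That leaves A, D, and H with no forced order relative to I — 3.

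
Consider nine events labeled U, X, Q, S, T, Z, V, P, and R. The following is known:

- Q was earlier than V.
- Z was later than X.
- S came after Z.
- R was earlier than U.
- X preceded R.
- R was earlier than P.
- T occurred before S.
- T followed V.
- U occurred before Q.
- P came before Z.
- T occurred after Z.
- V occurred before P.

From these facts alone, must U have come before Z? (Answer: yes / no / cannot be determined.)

Chain the constraints: U → Q → V → P → Z. Each link is directly stated, so U comes before Z.

yes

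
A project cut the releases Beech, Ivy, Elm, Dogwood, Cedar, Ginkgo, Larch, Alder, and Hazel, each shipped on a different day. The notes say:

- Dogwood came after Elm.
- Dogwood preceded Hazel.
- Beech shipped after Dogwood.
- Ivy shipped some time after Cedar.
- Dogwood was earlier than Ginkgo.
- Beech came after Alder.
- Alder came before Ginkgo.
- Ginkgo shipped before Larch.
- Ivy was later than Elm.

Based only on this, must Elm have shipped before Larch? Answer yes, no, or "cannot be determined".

yes

Chain the constraints: Elm → Dogwood → Ginkgo → Larch. Each link is directly stated, so Elm comes before Larch.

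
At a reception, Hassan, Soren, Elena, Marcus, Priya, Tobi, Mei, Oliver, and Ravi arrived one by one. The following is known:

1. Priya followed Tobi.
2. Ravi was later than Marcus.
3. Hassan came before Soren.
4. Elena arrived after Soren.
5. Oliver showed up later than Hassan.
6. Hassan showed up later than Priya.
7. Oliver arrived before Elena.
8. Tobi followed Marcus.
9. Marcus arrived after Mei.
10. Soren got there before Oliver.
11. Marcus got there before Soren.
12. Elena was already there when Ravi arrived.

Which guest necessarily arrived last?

Ravi

Every other guest has a chain of constraints placing them before Ravi, so Ravi is last.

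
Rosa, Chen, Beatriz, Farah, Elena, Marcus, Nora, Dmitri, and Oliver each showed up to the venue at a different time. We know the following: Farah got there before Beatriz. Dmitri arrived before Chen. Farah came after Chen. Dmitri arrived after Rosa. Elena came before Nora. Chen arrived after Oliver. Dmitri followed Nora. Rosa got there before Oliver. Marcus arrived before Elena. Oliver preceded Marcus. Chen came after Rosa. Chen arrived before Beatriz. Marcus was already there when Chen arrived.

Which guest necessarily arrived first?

Rosa

Rosa has a chain of constraints placing them before every other guest, so Rosa must be first.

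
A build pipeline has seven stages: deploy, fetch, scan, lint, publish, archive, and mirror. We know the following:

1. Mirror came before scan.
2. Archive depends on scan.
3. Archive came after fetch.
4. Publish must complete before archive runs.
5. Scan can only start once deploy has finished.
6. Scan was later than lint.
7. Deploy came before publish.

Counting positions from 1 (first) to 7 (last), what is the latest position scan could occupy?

6

Scan must come before archive — 1 stage forced after it.
Everything else can be placed before scan in some valid order, so scan can sit as late as position 7 − 1 = 6.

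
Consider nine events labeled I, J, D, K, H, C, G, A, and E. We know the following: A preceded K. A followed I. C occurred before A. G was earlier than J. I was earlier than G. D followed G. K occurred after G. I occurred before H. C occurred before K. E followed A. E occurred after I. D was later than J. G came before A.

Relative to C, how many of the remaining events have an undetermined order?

Forced after C: A, E, and K.
That leaves D, G, H, I, and J with no forced order relative to C — 5.

5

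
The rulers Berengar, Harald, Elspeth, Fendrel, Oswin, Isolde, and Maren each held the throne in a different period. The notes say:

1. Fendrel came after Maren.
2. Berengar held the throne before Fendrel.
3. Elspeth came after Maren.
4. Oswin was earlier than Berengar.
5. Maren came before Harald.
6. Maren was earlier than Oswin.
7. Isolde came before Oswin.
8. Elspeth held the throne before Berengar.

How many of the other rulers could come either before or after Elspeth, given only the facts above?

Forced before Elspeth: Maren; forced after Elspeth: Berengar and Fendrel.
That leaves Harald, Isolde, and Oswin with no forced order relative to Elspeth — 3.

3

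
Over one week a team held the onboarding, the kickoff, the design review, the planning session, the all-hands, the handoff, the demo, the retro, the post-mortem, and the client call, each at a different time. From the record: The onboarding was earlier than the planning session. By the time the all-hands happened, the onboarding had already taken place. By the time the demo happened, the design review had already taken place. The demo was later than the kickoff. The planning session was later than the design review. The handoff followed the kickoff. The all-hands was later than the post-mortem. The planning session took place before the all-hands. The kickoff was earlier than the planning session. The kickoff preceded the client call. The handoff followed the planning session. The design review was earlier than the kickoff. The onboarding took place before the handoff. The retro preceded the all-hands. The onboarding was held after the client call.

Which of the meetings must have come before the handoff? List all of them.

Directly stated before the handoff: the kickoff, the onboarding, and the planning session.
The client call reaches the handoff via the client call → the onboarding → the handoff.
The design review reaches the handoff via the design review → the kickoff → the handoff.
No chain forces the demo (or any of the others) ahead of the handoff.

the client call, the design review, the kickoff, the onboarding, the planning session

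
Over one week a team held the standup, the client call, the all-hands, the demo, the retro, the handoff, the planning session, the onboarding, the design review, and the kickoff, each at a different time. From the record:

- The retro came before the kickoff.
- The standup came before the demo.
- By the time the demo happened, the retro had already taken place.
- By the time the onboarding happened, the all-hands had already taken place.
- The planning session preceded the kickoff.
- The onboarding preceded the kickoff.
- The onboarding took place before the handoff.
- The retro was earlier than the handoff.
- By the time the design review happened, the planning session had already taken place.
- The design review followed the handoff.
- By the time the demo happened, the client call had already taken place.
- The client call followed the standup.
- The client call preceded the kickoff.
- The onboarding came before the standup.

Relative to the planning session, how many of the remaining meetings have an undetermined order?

7

Forced after the planning session: the design review and the kickoff.
That leaves the all-hands, the client call, the demo, the handoff, the onboarding, the retro, and the standup with no forced order relative to the planning session — 7.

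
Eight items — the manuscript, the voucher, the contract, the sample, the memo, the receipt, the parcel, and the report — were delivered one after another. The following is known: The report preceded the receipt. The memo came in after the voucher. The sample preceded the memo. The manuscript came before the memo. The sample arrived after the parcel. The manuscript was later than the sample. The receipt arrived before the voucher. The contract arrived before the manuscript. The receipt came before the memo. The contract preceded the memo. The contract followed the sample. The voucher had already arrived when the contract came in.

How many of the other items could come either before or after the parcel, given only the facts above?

3

Forced after the parcel: the contract, the manuscript, the memo, and the sample.
That leaves the receipt, the report, and the voucher with no forced order relative to the parcel — 3.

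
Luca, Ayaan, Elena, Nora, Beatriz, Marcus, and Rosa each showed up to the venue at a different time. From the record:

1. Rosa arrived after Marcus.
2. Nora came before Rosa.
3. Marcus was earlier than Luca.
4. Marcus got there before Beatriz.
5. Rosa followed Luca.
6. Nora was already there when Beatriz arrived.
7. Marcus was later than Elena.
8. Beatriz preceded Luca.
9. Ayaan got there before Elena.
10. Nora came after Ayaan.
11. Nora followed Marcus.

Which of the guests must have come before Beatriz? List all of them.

Directly stated before Beatriz: Marcus and Nora.
Ayaan reaches Beatriz via Ayaan → Nora → Beatriz.
Elena reaches Beatriz via Elena → Marcus → Beatriz.

Ayaan, Elena, Marcus, Nora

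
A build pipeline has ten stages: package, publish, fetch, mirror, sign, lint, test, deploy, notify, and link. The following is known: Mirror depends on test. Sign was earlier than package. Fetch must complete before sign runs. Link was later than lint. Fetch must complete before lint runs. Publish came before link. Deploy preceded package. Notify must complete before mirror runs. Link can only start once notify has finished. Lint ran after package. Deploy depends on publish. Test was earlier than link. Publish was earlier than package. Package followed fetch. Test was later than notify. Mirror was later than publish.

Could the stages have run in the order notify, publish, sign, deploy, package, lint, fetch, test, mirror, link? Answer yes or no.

The constraints require fetch before sign, but in the proposed sequence sign appears ahead of fetch. That one violation is enough.

no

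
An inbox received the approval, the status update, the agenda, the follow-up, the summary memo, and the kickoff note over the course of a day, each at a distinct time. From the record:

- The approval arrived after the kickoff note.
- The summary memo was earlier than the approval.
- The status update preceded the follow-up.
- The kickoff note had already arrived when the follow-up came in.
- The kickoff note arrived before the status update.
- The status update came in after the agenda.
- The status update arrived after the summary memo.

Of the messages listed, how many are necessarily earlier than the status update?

Directly stated before the status update: the agenda, the kickoff note, and the summary memo.
That's the agenda, the kickoff note, and the summary memo — 3 in all.

3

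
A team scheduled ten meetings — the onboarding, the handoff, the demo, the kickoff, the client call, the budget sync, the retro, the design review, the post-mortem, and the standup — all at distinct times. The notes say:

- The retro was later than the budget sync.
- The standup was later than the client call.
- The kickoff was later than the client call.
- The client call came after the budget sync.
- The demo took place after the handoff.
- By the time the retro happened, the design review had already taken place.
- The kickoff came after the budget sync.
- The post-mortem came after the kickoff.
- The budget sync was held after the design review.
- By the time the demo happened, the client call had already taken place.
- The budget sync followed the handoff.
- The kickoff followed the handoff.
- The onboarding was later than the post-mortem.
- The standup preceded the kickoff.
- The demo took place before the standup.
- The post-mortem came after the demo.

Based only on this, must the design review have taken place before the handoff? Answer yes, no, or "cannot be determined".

cannot be determined

No chain of stated constraints runs from the design review to the handoff, and none runs from the handoff to the design review either.
So the relative order of the design review and the handoff is not fixed by the given facts.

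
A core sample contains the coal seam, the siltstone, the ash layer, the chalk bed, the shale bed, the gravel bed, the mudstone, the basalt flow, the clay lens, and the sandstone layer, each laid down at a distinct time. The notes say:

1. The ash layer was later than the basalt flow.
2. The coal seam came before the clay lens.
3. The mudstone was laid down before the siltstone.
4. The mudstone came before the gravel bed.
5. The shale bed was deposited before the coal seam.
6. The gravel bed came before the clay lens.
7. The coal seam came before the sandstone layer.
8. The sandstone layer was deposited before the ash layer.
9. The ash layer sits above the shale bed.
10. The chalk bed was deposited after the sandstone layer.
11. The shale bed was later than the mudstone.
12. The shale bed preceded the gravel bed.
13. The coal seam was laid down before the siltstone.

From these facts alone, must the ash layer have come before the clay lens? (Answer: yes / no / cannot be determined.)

cannot be determined

No chain of stated constraints runs from the ash layer to the clay lens, and none runs from the clay lens to the ash layer either.
So the relative order of the ash layer and the clay lens is not fixed by the given facts.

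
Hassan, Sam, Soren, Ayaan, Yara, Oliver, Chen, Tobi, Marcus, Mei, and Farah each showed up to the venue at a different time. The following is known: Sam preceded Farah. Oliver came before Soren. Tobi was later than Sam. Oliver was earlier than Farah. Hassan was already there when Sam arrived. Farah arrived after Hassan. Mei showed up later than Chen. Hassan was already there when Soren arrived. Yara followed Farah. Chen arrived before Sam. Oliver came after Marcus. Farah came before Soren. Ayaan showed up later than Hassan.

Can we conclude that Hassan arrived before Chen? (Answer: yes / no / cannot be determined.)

cannot be determined

No chain of stated constraints runs from Hassan to Chen, and none runs from Chen to Hassan either.
So the relative order of Hassan and Chen is not fixed by the given facts.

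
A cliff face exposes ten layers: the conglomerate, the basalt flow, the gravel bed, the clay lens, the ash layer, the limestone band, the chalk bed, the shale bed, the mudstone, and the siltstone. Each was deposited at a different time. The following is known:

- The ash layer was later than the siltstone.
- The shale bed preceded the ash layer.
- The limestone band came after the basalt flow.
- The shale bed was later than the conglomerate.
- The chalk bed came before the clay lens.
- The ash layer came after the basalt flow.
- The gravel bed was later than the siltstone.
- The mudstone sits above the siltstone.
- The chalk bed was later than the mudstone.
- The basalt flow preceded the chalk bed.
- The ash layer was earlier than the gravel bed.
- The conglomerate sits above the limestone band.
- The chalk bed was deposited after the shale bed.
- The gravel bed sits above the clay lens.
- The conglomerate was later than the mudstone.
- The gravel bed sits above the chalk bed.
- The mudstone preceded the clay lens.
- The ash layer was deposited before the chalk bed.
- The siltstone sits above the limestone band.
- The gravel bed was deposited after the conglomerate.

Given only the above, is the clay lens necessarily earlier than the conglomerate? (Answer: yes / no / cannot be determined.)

no

Tracing the constraints gives the conglomerate → the shale bed → the chalk bed → the clay lens, so the conglomerate must come before the clay lens.
That means the clay lens cannot be before the conglomerate.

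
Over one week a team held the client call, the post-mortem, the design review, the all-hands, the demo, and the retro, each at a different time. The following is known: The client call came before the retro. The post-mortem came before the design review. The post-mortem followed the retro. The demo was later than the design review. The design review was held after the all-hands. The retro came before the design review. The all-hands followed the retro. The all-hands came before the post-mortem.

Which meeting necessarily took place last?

Every other meeting has a chain of constraints placing it before the demo, so the demo is last.

the demo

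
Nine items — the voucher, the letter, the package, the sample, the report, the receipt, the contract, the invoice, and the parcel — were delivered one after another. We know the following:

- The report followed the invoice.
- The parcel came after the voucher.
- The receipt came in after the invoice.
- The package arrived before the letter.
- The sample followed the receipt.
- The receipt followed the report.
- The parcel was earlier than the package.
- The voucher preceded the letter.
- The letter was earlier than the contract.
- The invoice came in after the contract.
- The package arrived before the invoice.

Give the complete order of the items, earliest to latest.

The constraints fix every adjacent pair, so only one ordering works:
the voucher → the parcel → the package → the letter → the contract → the invoice → the report → the receipt → the sample.

the voucher, the parcel, the package, the letter, the contract, the invoice, the report, the receipt, the sample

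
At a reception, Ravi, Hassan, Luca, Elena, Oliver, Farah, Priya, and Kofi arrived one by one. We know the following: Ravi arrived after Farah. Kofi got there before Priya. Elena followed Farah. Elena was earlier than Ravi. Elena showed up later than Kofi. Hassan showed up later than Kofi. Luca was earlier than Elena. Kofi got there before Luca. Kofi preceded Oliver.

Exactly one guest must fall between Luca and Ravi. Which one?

Tracing the constraints gives Luca → Elena → Ravi, so Elena sits after Luca and before Ravi.
No other guest is forced both after Luca and before Ravi.

Elena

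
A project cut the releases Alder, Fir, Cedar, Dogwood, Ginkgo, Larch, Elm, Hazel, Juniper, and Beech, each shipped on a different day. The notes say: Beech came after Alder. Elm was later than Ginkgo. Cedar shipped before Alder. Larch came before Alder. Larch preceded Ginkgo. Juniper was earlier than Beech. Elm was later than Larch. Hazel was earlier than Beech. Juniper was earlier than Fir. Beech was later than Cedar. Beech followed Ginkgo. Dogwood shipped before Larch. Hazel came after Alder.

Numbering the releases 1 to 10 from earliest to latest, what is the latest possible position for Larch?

Larch must come before Alder, Beech, Elm, Ginkgo, and Hazel — 5 releases forced after it.
Everything else can be placed before Larch in some valid order, so Larch can sit as late as position 10 − 5 = 5.

5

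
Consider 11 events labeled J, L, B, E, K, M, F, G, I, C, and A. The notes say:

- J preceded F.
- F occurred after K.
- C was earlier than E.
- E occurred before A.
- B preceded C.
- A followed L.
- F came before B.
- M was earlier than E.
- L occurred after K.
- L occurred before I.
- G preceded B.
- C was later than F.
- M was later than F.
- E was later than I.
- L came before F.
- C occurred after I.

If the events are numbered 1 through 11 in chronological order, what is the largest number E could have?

10

E must come before A — 1 event forced after it.
Everything else can be placed before E in some valid order, so E can sit as late as position 11 − 1 = 10.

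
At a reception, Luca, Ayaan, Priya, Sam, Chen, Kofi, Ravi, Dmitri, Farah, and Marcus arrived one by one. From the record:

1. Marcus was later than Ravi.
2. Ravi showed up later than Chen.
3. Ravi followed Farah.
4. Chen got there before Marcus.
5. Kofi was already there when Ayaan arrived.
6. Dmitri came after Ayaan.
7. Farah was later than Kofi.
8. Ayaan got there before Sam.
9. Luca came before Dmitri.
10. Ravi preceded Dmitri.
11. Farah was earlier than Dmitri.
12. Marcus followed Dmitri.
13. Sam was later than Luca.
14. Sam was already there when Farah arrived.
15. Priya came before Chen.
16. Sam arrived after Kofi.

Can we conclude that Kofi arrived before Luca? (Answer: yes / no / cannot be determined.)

No chain of stated constraints runs from Kofi to Luca, and none runs from Luca to Kofi either.
So the relative order of Kofi and Luca is not fixed by the given facts.

cannot be determined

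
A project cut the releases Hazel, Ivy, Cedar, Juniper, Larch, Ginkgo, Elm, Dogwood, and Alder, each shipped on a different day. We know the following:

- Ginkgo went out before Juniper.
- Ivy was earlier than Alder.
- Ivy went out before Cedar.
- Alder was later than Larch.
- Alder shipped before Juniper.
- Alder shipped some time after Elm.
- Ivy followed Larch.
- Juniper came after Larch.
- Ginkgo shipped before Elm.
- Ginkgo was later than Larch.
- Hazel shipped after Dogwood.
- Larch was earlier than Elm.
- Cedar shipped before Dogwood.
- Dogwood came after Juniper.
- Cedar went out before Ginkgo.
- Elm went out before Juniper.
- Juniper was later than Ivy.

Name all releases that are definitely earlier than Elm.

Directly stated before Elm: Ginkgo and Larch.
Cedar reaches Elm via Cedar → Ginkgo → Elm.
Ivy reaches Elm via Ivy → Cedar → Ginkgo → Elm.
No chain forces Juniper (or any of the others) ahead of Elm.

Cedar, Ginkgo, Ivy, Larch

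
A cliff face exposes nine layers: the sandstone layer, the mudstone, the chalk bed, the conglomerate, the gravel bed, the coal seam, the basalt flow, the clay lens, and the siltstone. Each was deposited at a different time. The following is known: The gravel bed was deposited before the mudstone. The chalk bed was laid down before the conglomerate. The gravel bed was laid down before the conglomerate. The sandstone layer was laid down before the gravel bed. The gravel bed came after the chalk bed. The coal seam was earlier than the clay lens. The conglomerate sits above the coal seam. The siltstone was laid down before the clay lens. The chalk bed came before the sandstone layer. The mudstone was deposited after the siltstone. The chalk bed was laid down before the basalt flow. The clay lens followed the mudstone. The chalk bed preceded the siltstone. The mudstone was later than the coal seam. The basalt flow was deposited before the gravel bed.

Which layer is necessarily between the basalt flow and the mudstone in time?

Tracing the constraints gives the basalt flow → the gravel bed → the mudstone, so the gravel bed sits after the basalt flow and before the mudstone.
No other layer is forced both after the basalt flow and before the mudstone.

the gravel bed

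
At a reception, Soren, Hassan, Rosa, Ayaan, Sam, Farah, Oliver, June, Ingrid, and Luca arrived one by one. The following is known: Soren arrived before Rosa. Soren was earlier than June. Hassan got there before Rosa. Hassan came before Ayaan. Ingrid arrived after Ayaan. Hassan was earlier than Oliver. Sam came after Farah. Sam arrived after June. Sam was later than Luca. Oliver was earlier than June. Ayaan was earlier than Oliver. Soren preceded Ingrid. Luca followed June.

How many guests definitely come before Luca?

Directly stated before Luca: June.
Ayaan reaches Luca via Ayaan → Oliver → June → Luca.
Hassan reaches Luca via Hassan → Oliver → June → Luca.
Oliver reaches Luca via Oliver → June → Luca.
Likewise Soren reaches Luca by chaining the stated constraints.
That's Ayaan, Hassan, June, Oliver, and Soren — 5 in all.

5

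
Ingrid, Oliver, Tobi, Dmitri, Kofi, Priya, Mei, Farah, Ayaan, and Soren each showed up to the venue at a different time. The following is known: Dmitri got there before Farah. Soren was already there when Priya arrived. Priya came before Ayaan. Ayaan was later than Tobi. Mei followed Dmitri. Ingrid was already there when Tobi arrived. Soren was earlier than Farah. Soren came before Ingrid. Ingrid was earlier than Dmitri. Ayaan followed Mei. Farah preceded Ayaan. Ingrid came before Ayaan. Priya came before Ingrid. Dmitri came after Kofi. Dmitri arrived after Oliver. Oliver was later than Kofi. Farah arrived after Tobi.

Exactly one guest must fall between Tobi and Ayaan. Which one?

Farah

Tracing the constraints gives Tobi → Farah → Ayaan, so Farah sits after Tobi and before Ayaan.
No other guest is forced both after Tobi and before Ayaan.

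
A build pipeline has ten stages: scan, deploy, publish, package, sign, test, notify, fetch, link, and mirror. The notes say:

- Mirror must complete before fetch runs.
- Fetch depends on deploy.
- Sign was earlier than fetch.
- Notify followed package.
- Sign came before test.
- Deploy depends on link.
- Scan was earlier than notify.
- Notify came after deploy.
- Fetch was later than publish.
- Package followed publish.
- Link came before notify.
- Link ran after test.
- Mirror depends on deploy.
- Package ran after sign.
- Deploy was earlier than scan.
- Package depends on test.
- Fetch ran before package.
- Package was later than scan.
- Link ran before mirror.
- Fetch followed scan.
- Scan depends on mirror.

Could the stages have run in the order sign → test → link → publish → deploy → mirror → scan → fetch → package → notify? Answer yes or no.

yes

Check each stated constraint against the proposed order — e.g. sign is ahead of fetch; sign is ahead of package. Every pair is in the required order; nothing is violated.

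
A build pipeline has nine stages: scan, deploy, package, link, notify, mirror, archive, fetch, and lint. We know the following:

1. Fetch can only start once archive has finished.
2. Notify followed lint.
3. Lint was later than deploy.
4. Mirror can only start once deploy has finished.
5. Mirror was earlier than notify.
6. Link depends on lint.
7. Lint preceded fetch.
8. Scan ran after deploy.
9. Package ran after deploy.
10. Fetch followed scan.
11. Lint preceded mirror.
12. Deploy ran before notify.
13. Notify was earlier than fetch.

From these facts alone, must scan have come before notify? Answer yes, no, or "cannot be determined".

No chain of stated constraints runs from scan to notify, and none runs from notify to scan either.
So the relative order of scan and notify is not fixed by the given facts.

cannot be determined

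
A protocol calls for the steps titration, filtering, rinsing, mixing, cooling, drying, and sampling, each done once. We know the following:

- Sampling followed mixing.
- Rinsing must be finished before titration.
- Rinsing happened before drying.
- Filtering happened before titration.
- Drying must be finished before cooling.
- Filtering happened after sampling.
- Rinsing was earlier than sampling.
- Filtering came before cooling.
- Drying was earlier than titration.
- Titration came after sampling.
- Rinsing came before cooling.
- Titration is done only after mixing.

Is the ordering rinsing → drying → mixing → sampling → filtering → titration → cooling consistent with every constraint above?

Check each stated constraint against the proposed order — e.g. rinsing is ahead of titration; rinsing is ahead of cooling. Every pair is in the required order; nothing is violated.

yes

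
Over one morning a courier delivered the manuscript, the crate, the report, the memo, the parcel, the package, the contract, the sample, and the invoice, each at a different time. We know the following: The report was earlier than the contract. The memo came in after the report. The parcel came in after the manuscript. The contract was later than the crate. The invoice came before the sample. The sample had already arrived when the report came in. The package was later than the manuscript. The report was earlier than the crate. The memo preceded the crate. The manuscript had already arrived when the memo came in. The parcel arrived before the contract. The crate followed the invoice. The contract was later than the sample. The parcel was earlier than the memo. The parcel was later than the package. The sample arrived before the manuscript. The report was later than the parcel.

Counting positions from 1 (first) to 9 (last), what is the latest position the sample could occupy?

2

The sample must come before the contract, the crate, the manuscript, the memo, the package, the parcel, and the report — 7 items forced after it.
Everything else can be placed before the sample in some valid order, so the sample can sit as late as position 9 − 7 = 2.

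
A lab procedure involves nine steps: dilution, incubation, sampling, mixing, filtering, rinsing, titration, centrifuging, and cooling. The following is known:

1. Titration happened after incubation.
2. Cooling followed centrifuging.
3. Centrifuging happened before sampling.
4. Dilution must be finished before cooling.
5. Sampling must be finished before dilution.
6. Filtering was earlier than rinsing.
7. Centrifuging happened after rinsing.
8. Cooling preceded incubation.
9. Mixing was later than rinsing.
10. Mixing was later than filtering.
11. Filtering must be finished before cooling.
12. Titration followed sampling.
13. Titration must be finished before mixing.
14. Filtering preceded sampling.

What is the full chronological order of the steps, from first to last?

The constraints fix every adjacent pair, so only one ordering works:
filtering → rinsing → centrifuging → sampling → dilution → cooling → incubation → titration → mixing.

filtering, rinsing, centrifuging, sampling, dilution, cooling, incubation, titration, mixing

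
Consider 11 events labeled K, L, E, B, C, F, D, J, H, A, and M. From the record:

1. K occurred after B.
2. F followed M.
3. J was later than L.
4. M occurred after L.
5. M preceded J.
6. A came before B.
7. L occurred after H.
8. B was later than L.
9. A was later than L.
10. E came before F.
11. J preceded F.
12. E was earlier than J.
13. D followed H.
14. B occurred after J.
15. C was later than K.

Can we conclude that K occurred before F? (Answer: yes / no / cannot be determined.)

No chain of stated constraints runs from K to F, and none runs from F to K either.
So the relative order of K and F is not fixed by the given facts.

cannot be determined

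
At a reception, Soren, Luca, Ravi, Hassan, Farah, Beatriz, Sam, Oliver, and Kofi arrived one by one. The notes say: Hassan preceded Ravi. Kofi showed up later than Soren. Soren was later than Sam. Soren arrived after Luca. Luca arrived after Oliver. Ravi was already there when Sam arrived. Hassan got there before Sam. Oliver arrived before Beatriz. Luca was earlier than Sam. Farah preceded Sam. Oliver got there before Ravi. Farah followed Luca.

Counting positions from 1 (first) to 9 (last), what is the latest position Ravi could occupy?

6

Ravi must come before Kofi, Sam, and Soren — 3 guests forced after them.
Everything else can be placed before Ravi in some valid order, so Ravi can sit as late as position 9 − 3 = 6.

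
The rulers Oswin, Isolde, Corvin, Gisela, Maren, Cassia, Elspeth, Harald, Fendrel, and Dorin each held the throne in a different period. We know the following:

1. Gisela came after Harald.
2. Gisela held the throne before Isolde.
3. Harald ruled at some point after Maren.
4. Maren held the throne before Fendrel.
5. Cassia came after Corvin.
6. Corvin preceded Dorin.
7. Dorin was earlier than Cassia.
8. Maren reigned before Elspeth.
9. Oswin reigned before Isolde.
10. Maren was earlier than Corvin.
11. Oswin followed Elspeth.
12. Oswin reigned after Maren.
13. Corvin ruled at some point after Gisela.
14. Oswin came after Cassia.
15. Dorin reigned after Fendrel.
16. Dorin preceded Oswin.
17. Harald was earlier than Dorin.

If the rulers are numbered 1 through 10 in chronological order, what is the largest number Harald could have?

Harald must come before Cassia, Corvin, Dorin, Gisela, Isolde, and Oswin — 6 rulers forced after them.
Everything else can be placed before Harald in some valid order, so Harald can sit as late as position 10 − 6 = 4.

4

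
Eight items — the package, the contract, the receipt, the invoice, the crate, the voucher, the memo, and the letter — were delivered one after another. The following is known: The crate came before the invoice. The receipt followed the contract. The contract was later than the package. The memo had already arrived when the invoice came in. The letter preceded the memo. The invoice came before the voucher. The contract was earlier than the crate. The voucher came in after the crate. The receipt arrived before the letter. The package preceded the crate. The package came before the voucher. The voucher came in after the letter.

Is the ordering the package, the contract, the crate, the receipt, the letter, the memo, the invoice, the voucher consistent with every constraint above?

Check each stated constraint against the proposed order — e.g. the crate is ahead of the voucher; the package is ahead of the voucher. Every pair is in the required order; nothing is violated.

yes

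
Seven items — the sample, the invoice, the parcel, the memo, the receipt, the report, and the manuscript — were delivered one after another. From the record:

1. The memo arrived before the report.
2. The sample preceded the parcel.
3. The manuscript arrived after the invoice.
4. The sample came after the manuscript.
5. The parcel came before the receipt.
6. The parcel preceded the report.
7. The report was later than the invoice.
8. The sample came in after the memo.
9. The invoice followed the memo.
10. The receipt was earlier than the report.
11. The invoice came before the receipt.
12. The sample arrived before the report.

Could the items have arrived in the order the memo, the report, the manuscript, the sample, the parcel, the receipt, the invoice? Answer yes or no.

The constraints require the receipt before the report, but in the proposed sequence the report appears ahead of the receipt. That one violation is enough.

no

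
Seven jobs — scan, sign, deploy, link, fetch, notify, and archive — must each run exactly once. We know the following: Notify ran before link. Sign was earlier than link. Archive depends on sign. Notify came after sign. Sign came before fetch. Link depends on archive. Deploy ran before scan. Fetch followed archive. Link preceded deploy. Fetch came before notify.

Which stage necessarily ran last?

Every other stage has a chain of constraints placing it before scan, so scan is last.

scan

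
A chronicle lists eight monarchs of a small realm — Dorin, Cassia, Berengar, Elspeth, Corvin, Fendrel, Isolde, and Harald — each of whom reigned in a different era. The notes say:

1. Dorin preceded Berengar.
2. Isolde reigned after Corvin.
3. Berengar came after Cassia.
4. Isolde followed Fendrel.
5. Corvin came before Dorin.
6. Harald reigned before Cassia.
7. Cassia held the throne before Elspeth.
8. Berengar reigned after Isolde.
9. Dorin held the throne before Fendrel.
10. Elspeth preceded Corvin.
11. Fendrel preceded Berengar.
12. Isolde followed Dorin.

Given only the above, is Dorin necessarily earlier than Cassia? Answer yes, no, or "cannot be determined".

Tracing the constraints gives Cassia → Elspeth → Corvin → Dorin, so Cassia must come before Dorin.
That means Dorin cannot be before Cassia.

no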